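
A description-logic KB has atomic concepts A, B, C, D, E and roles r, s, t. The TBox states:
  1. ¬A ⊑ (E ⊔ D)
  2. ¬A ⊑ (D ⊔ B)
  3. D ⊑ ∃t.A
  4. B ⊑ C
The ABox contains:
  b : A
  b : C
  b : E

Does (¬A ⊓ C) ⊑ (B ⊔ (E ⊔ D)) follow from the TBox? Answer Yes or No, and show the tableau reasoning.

1. (¬A ⊓ C) ⊑ (B ⊔ (E ⊔ D))  ⇔  ((¬A ⊓ C) ⊓ (¬B ⊓ (¬E ⊓ ¬D))) unsat w.r.t. T
   all branches close; clash {B, ¬B} at x₀
2. Hence (¬A ⊓ C) ⊑ (B ⊔ (E ⊔ D)): entailed.

Yes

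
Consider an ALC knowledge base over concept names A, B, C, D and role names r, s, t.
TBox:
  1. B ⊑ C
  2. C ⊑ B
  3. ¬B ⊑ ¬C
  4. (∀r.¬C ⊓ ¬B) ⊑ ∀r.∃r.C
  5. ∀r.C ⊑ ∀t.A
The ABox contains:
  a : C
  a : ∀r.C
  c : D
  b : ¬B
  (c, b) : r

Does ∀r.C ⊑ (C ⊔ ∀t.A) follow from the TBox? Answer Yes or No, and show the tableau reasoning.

1. ∀r.C ⊑ (C ⊔ ∀t.A)  ⇔  (∀r.C ⊓ (¬C ⊓ ∃t.¬A)) unsat w.r.t. T
   all branches close; clash {C, ¬C} at x₀
2. Hence ∀r.C ⊑ (C ⊔ ∀t.A): entailed.

Yes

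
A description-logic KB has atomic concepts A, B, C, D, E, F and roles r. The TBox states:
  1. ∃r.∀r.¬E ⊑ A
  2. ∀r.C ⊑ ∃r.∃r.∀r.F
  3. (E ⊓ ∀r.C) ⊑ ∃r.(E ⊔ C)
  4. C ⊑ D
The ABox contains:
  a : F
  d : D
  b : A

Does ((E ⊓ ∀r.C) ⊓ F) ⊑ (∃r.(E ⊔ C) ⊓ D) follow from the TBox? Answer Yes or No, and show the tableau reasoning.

No

1. ((E ⊓ ∀r.C) ⊓ F) ⊑ (∃r.(E ⊔ C) ⊓ D)  ⇔  (((E ⊓ ∀r.C) ⊓ F) ⊓ (∀r.(¬E ⊓ ¬C) ⊔ ¬D)) unsat w.r.t. T
   apply at x₀: ∀r.C⊑∃r.∃r.∀r.F; (E ⊓ ∀r.C)⊑∃r.(E ⊔ C)
   open: L(x₀) ⊇ {E, F, ¬C, ¬D, ∀r.C, …} (+ ∃-successors)
2. Hence ((E ⊓ ∀r.C) ⊓ F) ⊑ (∃r.(E ⊔ C) ⊓ D): not entailed.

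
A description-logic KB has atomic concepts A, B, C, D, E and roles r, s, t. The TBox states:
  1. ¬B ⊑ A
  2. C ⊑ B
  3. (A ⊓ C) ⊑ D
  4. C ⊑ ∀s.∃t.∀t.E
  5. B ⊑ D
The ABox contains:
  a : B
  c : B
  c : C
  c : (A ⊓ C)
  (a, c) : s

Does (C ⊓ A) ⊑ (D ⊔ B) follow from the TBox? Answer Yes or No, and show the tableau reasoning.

1. (C ⊓ A) ⊑ (D ⊔ B)  ⇔  ((C ⊓ A) ⊓ (¬D ⊓ ¬B)) unsat w.r.t. T
   all branches close; clash {B, ¬B} at x₀
2. Hence (C ⊓ A) ⊑ (D ⊔ B): entailed.

Yes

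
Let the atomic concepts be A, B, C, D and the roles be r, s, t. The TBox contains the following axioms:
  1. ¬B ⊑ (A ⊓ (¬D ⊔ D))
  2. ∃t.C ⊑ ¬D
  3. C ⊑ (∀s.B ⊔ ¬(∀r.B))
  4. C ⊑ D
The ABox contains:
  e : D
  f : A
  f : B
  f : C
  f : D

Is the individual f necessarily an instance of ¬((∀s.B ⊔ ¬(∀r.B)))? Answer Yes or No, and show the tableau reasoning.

1. f : ¬((∀s.B ⊔ ¬(∀r.B)))?  L(f) = {A, B, C, D} ∪ {(∀s.B ⊔ ∃r.¬B)}
   open: L(f) ⊇ {A, B, C, D, ∀s.B, …} — f ∉ ¬((∀s.B ⊔ ¬(∀r.B))) possible
2. Hence f : ¬((∀s.B ⊔ ¬(∀r.B))): not entailed.

No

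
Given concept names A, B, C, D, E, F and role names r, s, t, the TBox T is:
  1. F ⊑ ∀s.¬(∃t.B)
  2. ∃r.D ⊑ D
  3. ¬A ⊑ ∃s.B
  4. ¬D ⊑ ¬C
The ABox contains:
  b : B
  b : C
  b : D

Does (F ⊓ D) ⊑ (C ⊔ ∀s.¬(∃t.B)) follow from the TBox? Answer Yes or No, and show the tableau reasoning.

1. (F ⊓ D) ⊑ (C ⊔ ∀s.¬(∃t.B))  ⇔  ((F ⊓ D) ⊓ (¬C ⊓ ∃s.∃t.B)) unsat w.r.t. T
   all branches close; clash {B, ¬B} at an ∃-successor
2. Hence (F ⊓ D) ⊑ (C ⊔ ∀s.¬(∃t.B)): entailed.

Yes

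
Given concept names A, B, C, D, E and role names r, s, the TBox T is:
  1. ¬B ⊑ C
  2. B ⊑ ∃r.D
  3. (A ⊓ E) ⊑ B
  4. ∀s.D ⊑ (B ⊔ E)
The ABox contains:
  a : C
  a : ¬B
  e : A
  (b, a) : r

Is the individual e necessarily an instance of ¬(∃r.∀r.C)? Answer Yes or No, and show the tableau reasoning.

No

1. e : ¬(∃r.∀r.C)?  L(e) = {A} ∪ {∃r.∀r.C}
   open: L(e) ⊇ {A, B, ∃r.D, ∃r.∀r.C, ∃s.¬D} (+ ∃-successors) — e ∉ ¬(∃r.∀r.C) possible
2. Hence e : ¬(∃r.∀r.C): not entailed.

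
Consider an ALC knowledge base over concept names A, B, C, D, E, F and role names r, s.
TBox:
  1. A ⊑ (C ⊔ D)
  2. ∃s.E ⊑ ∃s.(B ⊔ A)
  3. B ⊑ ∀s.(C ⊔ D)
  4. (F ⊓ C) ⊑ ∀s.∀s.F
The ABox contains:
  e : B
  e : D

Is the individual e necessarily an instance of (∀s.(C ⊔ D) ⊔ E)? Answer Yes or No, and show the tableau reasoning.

Yes

1. e : (∀s.(C ⊔ D) ⊔ E)?  L(e) = {B, D} ∪ {(∃s.(¬C ⊓ ¬D) ⊓ ¬E)}
   clash {D, ¬D} at an ∃-successor — e ∈ (∀s.(C ⊔ D) ⊔ E)
2. Hence e : (∀s.(C ⊔ D) ⊔ E): entailed.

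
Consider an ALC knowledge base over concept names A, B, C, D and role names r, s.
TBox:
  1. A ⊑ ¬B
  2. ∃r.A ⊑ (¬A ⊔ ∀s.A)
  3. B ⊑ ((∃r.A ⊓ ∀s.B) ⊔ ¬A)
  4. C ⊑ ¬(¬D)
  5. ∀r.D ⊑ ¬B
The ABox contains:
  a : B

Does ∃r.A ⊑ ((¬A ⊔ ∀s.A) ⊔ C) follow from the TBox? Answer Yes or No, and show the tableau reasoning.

1. ∃r.A ⊑ ((¬A ⊔ ∀s.A) ⊔ C)  ⇔  (∃r.A ⊓ ((A ⊓ ∃s.¬A) ⊓ ¬C)) unsat w.r.t. T
   all branches close; clash {A, ¬A} at an ∃-successor
2. Hence ∃r.A ⊑ ((¬A ⊔ ∀s.A) ⊔ C): entailed.

Yes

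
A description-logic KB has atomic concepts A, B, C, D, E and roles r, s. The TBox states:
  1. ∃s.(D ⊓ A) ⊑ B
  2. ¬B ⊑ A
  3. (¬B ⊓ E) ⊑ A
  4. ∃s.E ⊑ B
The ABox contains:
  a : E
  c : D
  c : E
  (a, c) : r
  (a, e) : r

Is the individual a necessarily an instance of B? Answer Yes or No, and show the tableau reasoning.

1. a : B?  L(a) = {E} ∪ {¬B}
   apply at a: ¬B⊑A
   open: L(a) ⊇ {A, E, ¬B, ∀s.(¬D ⊔ ¬A), ∀s.¬E} — a ∉ B possible
2. Hence a : B: not entailed.

No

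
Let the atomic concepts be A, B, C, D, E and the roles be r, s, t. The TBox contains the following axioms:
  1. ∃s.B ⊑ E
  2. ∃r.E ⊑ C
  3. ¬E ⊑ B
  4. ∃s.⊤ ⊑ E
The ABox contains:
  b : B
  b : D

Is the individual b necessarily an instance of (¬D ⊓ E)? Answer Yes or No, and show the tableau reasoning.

1. b : (¬D ⊓ E)?  L(b) = {B, D} ∪ {(D ⊔ ¬E)}
   open: L(b) ⊇ {B, D, ∀r.¬E, ∀s.¬B, ∀s.⊥} — b ∉ (¬D ⊓ E) possible
2. Hence b : (¬D ⊓ E): not entailed.

No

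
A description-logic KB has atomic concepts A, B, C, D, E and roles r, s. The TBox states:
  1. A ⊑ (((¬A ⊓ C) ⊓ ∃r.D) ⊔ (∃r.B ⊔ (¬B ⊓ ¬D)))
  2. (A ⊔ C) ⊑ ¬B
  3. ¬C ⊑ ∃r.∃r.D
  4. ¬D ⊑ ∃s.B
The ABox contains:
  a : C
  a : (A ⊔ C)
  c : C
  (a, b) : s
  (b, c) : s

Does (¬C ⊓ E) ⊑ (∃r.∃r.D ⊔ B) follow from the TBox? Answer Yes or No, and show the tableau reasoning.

1. (¬C ⊓ E) ⊑ (∃r.∃r.D ⊔ B)  ⇔  ((¬C ⊓ E) ⊓ (∀r.∀r.¬D ⊓ ¬B)) unsat w.r.t. T
   all branches close; clash {D, ¬D} at an ∃-successor
2. Hence (¬C ⊓ E) ⊑ (∃r.∃r.D ⊔ B): entailed.

Yes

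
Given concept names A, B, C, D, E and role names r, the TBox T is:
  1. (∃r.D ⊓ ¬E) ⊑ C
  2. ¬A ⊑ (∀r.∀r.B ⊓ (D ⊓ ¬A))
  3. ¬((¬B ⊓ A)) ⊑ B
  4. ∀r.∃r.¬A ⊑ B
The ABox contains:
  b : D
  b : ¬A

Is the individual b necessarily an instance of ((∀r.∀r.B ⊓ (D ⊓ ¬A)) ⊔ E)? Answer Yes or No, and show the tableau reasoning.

1. b : ((∀r.∀r.B ⊓ (D ⊓ ¬A)) ⊔ E)?  L(b) = {D, ¬A} ∪ {((∃r.∃r.¬B ⊔ (¬D ⊔ A)) ⊓ ¬E)}
   clash {A, ¬A} at b — b ∈ ((∀r.∀r.B ⊓ (D ⊓ ¬A)) ⊔ E)
2. Hence b : ((∀r.∀r.B ⊓ (D ⊓ ¬A)) ⊔ E): entailed.

Yes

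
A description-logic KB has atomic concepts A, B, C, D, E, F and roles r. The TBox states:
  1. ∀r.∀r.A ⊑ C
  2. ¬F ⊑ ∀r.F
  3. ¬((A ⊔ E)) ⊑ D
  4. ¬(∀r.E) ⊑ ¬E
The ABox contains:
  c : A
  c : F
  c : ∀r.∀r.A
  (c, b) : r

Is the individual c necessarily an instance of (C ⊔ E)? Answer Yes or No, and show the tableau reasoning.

1. c : (C ⊔ E)?  L(c) = {A, F, ∀r.∀r.A} ∪ {(¬C ⊓ ¬E)}
   clash {C, ¬C} at c — c ∈ (C ⊔ E)
2. Hence c : (C ⊔ E): entailed.

Yes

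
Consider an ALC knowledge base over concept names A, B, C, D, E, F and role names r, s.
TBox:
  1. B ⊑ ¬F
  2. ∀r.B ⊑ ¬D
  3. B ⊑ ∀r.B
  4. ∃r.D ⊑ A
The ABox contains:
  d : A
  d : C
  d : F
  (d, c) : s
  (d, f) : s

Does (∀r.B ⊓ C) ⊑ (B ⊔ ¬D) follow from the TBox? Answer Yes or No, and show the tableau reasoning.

1. (∀r.B ⊓ C) ⊑ (B ⊔ ¬D)  ⇔  ((∀r.B ⊓ C) ⊓ (¬B ⊓ D)) unsat w.r.t. T
   all branches close; clash {D, ¬D} at x₀
2. Hence (∀r.B ⊓ C) ⊑ (B ⊔ ¬D): entailed.

Yes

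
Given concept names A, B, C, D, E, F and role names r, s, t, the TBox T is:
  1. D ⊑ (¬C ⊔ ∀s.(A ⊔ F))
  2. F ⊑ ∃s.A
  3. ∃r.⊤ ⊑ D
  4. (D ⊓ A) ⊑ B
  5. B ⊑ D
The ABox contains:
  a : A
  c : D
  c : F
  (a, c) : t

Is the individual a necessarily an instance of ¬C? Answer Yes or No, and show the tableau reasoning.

1. a : ¬C?  L(a) = {A} ∪ {C}
   open: L(a) ⊇ {A, C, ¬B, ¬D, ¬F, …} — a ∉ ¬C possible
2. Hence a : ¬C: not entailed.

No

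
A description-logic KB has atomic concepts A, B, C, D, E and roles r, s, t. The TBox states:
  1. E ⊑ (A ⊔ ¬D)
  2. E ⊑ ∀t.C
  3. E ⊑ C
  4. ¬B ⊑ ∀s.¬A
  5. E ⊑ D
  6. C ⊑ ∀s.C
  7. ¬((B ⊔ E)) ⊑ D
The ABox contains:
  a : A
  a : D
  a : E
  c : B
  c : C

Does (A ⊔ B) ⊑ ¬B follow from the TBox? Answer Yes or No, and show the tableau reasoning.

1. (A ⊔ B) ⊑ ¬B  ⇔  ((A ⊔ B) ⊓ B) unsat w.r.t. T
   open: L(x₀) ⊇ {B, ¬C, ¬E}
2. Hence (A ⊔ B) ⊑ ¬B: not entailed.

No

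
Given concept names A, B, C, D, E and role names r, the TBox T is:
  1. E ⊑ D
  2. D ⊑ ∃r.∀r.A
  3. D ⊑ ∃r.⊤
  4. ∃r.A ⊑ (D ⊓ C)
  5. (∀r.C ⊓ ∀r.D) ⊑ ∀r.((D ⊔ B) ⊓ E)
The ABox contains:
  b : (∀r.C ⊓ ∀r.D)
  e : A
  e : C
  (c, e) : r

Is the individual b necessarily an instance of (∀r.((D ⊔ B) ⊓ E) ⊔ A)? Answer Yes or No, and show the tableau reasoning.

Yes

1. b : (∀r.((D ⊔ B) ⊓ E) ⊔ A)?  L(b) = {(∀r.C ⊓ ∀r.D)} ∪ {(∃r.((¬D ⊓ ¬B) ⊔ ¬E) ⊓ ¬A)}
   clash {E, ¬E} at an ∃-successor — b ∈ (∀r.((D ⊔ B) ⊓ E) ⊔ A)
2. Hence b : (∀r.((D ⊔ B) ⊓ E) ⊔ A): entailed.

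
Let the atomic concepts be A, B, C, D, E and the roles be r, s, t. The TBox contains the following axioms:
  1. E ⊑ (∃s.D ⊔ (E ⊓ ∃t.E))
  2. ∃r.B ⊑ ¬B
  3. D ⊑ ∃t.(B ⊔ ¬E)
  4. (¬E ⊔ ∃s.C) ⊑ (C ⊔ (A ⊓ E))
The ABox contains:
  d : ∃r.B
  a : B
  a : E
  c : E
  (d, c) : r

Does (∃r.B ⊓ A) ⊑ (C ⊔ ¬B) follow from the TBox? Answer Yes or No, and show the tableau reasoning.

1. (∃r.B ⊓ A) ⊑ (C ⊔ ¬B)  ⇔  ((∃r.B ⊓ A) ⊓ (¬C ⊓ B)) unsat w.r.t. T
   all branches close; clash {B, ¬B} at x₀
2. Hence (∃r.B ⊓ A) ⊑ (C ⊔ ¬B): entailed.

Yes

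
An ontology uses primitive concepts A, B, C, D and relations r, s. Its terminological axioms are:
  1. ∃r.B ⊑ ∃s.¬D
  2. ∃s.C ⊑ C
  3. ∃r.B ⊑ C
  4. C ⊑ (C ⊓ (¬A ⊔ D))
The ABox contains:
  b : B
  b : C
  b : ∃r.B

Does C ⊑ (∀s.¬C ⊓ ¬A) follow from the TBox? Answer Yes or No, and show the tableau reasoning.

No

1. C ⊑ (∀s.¬C ⊓ ¬A)  ⇔  (C ⊓ (∃s.C ⊔ A)) unsat w.r.t. T
   apply at x₀: C⊑(C ⊓ (¬A ⊔ D))
   open: L(x₀) ⊇ {C, ¬A, ∀r.¬B, ∃s.C} (+ ∃-successors)
2. Hence C ⊑ (∀s.¬C ⊓ ¬A): not entailed.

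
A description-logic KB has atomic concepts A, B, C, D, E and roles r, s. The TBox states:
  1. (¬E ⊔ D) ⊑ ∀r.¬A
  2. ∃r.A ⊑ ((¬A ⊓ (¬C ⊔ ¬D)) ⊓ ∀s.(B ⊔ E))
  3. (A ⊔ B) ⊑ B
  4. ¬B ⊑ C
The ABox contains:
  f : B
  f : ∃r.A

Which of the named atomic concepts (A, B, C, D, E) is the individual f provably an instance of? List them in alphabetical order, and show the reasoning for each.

{B, E}

1. f : A?  L(f) = {B, ∃r.A} ∪ {¬A}
   apply at f: ∃r.A⊑((¬A ⊓ (¬C ⊔ ¬D)) ⊓ ∀s.(B ⊔ E))
   open: L(f) ⊇ {B, E, ¬A, ¬D, ∀s.(B ⊔ E), …} (+ ∃-successors) — f ∉ A possible
2. f : B?  L(f) = {B, ∃r.A} ∪ {¬B}
   clash {B, ¬B} at f — f ∈ B
3. f : C?  L(f) = {B, ∃r.A} ∪ {¬C}
   apply at f: ∃r.A⊑((¬A ⊓ (¬C ⊔ ¬D)) ⊓ ∀s.(B ⊔ E))
   open: L(f) ⊇ {B, E, ¬A, ¬C, ¬D, …} (+ ∃-successors) — f ∉ C possible
4. f : D?  L(f) = {B, ∃r.A} ∪ {¬D}
   apply at f: ∃r.A⊑((¬A ⊓ (¬C ⊔ ¬D)) ⊓ ∀s.(B ⊔ E))
   open: L(f) ⊇ {B, E, ¬A, ¬D, ∀s.(B ⊔ E), …} (+ ∃-successors) — f ∉ D possible
5. f : E?  L(f) = {B, ∃r.A} ∪ {¬E}
   clash {A, ¬A} at an ∃-successor — f ∈ E
6. Entailed for f: {B, E}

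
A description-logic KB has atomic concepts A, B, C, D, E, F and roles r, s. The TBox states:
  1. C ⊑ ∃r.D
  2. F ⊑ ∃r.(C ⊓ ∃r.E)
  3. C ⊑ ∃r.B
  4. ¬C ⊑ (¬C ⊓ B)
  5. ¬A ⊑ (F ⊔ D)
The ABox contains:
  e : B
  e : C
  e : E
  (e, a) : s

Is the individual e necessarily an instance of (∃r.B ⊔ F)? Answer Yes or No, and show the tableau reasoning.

Yes

1. e : (∃r.B ⊔ F)?  L(e) = {B, C, E} ∪ {(∀r.¬B ⊓ ¬F)}
   clash {B, ¬B} at an ∃-successor — e ∈ (∃r.B ⊔ F)
2. Hence e : (∃r.B ⊔ F): entailed.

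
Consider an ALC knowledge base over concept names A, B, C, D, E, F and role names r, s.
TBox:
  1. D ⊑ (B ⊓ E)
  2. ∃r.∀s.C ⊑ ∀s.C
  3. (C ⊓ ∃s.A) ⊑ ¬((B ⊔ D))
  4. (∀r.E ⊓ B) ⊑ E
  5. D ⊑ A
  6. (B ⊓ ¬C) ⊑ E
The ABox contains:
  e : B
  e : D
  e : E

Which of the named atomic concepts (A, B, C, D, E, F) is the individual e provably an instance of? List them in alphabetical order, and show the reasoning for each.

1. e : A?  L(e) = {B, D, E} ∪ {¬A}
   clash {A, ¬A} at e — e ∈ A
2. e : B?  L(e) = {B, D, E} ∪ {¬B}
   clash {B, ¬B} at e — e ∈ B
3. e : C?  L(e) = {B, D, E} ∪ {¬C}
   apply at e: D⊑(B ⊓ E); D⊑A
   open: L(e) ⊇ {A, B, D, E, ¬C, …} — e ∉ C possible
4. e : D?  L(e) = {B, D, E} ∪ {¬D}
   clash {D, ¬D} at e — e ∈ D
5. e : E?  L(e) = {B, D, E} ∪ {¬E}
   clash {E, ¬E} at e — e ∈ E
6. e : F?  L(e) = {B, D, E} ∪ {¬F}
   apply at e: D⊑(B ⊓ E); D⊑A
   open: L(e) ⊇ {A, B, D, E, ¬C, …} — e ∉ F possible
7. Entailed for e: {A, B, D, E}

{A, B, D, E}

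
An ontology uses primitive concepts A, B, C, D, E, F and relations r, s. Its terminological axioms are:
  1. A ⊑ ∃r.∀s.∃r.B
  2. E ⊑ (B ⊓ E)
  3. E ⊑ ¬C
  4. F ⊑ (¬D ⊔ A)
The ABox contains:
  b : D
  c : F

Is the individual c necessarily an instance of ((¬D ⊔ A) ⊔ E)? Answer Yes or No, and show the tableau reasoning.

1. c : ((¬D ⊔ A) ⊔ E)?  L(c) = {F} ∪ {((D ⊓ ¬A) ⊓ ¬E)}
   clash {A, ¬A} at c — c ∈ ((¬D ⊔ A) ⊔ E)
2. Hence c : ((¬D ⊔ A) ⊔ E): entailed.

Yes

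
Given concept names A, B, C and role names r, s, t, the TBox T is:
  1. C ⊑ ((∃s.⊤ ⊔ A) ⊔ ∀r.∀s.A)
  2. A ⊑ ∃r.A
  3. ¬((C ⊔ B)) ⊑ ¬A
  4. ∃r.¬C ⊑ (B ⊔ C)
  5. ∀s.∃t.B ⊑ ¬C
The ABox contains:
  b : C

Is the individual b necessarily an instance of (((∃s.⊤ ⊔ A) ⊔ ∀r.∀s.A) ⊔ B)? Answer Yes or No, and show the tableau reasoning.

Yes

1. b : (((∃s.⊤ ⊔ A) ⊔ ∀r.∀s.A) ⊔ B)?  L(b) = {C} ∪ {(((∀s.⊥ ⊓ ¬A) ⊓ ∃r.∃s.¬A) ⊓ ¬B)}
   clash {C, ¬C} at b — b ∈ (((∃s.⊤ ⊔ A) ⊔ ∀r.∀s.A) ⊔ B)
2. Hence b : (((∃s.⊤ ⊔ A) ⊔ ∀r.∀s.A) ⊔ B): entailed.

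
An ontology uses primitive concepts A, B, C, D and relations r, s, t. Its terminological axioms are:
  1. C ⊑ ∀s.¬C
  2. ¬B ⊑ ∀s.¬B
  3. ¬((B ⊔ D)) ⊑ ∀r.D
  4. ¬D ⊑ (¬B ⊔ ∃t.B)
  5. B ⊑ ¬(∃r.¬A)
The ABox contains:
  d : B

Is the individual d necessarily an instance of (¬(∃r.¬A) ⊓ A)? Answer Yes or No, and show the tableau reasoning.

No

1. d : (¬(∃r.¬A) ⊓ A)?  L(d) = {B} ∪ {(∃r.¬A ⊔ ¬A)}
   apply at d: B⊑¬(∃r.¬A)
   open: L(d) ⊇ {B, D, ¬A, ¬C, ∀r.A} — d ∉ (¬(∃r.¬A) ⊓ A) possible
2. Hence d : (¬(∃r.¬A) ⊓ A): not entailed.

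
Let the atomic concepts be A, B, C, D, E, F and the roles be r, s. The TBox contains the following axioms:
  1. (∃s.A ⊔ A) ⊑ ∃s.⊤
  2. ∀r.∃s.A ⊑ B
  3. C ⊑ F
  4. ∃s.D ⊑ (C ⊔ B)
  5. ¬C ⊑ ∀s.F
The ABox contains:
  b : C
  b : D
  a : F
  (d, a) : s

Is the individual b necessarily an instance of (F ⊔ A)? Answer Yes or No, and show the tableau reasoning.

Yes

1. b : (F ⊔ A)?  L(b) = {C, D} ∪ {(¬F ⊓ ¬A)}
   clash {F, ¬F} at b — b ∈ (F ⊔ A)
2. Hence b : (F ⊔ A): entailed.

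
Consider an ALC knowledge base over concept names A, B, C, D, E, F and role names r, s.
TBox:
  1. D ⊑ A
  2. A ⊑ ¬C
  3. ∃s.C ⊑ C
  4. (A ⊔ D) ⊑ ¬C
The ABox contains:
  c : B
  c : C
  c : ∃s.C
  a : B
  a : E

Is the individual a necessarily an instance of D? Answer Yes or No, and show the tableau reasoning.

1. a : D?  L(a) = {B, E} ∪ {¬D}
   open: L(a) ⊇ {B, E, ¬A, ¬D, ∀s.¬C} — a ∉ D possible
2. Hence a : D: not entailed.

No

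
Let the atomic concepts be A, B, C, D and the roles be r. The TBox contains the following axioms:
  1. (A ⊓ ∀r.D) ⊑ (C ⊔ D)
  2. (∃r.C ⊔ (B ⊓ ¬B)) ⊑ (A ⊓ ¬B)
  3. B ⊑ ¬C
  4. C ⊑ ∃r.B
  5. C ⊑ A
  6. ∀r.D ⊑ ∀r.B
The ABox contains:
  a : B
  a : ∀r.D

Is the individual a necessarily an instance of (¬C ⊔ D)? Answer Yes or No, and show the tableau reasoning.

1. a : (¬C ⊔ D)?  L(a) = {B, ∀r.D} ∪ {(C ⊓ ¬D)}
   clash {C, ¬C} at a — a ∈ (¬C ⊔ D)
2. Hence a : (¬C ⊔ D): entailed.

Yes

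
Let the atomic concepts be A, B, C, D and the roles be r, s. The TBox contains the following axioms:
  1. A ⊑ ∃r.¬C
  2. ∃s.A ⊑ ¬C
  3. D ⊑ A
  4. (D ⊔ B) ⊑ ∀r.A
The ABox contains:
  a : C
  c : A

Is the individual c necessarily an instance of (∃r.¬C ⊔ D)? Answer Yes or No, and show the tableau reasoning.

Yes

1. c : (∃r.¬C ⊔ D)?  L(c) = {A} ∪ {(∀r.C ⊓ ¬D)}
   clash {C, ¬C} at an ∃-successor — c ∈ (∃r.¬C ⊔ D)
2. Hence c : (∃r.¬C ⊔ D): entailed.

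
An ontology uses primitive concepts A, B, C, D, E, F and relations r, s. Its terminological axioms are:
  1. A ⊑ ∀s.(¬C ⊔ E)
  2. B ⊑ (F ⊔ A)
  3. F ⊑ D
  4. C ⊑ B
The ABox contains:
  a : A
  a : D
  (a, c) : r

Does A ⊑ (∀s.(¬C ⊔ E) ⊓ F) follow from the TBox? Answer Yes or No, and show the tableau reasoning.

No

1. A ⊑ (∀s.(¬C ⊔ E) ⊓ F)  ⇔  (A ⊓ (∃s.(C ⊓ ¬E) ⊔ ¬F)) unsat w.r.t. T
   apply at x₀: A⊑∀s.(¬C ⊔ E)
   open: L(x₀) ⊇ {A, ¬B, ¬C, ¬F, ∀s.(¬C ⊔ E)}
2. Hence A ⊑ (∀s.(¬C ⊔ E) ⊓ F): not entailed.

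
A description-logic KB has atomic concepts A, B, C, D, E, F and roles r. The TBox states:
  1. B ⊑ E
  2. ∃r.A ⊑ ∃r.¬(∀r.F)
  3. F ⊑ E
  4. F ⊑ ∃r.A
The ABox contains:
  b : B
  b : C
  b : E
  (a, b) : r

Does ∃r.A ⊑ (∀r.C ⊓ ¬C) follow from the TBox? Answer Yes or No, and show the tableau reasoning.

1. ∃r.A ⊑ (∀r.C ⊓ ¬C)  ⇔  (∃r.A ⊓ (∃r.¬C ⊔ C)) unsat w.r.t. T
   apply at x₀: ∃r.A⊑∃r.¬(∀r.F)
   open: L(x₀) ⊇ {¬B, ¬F, ∃r.A, ∃r.¬C, ∃r.∃r.¬F} (+ ∃-successors)
2. Hence ∃r.A ⊑ (∀r.C ⊓ ¬C): not entailed.

No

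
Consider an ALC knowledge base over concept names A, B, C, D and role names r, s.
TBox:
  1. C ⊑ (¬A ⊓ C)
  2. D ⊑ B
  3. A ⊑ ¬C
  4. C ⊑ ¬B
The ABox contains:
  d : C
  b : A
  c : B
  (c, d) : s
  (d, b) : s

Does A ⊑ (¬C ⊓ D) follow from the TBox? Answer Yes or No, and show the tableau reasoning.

1. A ⊑ (¬C ⊓ D)  ⇔  (A ⊓ (C ⊔ ¬D)) unsat w.r.t. T
   apply at x₀: A⊑¬C
   open: L(x₀) ⊇ {A, ¬C, ¬D}
2. Hence A ⊑ (¬C ⊓ D): not entailed.

No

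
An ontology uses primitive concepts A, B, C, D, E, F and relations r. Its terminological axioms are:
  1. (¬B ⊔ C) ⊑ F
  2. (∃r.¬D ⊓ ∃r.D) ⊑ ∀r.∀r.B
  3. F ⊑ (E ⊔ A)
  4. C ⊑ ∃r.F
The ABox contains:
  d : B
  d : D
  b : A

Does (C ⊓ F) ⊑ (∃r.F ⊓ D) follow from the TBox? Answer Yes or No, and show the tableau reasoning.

1. (C ⊓ F) ⊑ (∃r.F ⊓ D)  ⇔  ((C ⊓ F) ⊓ (∀r.¬F ⊔ ¬D)) unsat w.r.t. T
   apply at x₀: F⊑(E ⊔ A); C⊑∃r.F
   open: L(x₀) ⊇ {C, E, F, ¬D, ∀r.D, …} (+ ∃-successors)
2. Hence (C ⊓ F) ⊑ (∃r.F ⊓ D): not entailed.

No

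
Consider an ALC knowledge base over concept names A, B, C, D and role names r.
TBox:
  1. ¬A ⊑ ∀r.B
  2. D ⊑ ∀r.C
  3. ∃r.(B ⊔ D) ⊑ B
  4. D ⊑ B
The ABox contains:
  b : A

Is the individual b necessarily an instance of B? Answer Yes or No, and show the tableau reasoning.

No

1. b : B?  L(b) = {A} ∪ {¬B}
   open: L(b) ⊇ {A, ¬B, ¬D, ∀r.(¬B ⊓ ¬D)} — b ∉ B possible
2. Hence b : B: not entailed.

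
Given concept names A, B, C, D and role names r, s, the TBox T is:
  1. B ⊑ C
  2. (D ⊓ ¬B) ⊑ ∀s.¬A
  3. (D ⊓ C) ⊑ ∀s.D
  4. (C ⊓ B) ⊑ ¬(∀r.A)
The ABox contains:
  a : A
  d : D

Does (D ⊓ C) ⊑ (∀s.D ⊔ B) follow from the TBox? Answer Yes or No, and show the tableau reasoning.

Yes

1. (D ⊓ C) ⊑ (∀s.D ⊔ B)  ⇔  ((D ⊓ C) ⊓ (∃s.¬D ⊓ ¬B)) unsat w.r.t. T
   all branches close; clash {D, ¬D} at an ∃-successor
2. Hence (D ⊓ C) ⊑ (∀s.D ⊔ B): entailed.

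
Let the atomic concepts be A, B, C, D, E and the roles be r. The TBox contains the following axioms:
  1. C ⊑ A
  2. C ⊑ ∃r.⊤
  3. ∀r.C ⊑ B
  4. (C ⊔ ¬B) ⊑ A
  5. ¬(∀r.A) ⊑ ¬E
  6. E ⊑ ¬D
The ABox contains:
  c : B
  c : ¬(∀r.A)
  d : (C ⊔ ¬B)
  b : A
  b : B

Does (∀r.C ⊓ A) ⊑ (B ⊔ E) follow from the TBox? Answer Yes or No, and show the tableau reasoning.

1. (∀r.C ⊓ A) ⊑ (B ⊔ E)  ⇔  ((∀r.C ⊓ A) ⊓ (¬B ⊓ ¬E)) unsat w.r.t. T
   all branches close; clash {B, ¬B} at x₀
2. Hence (∀r.C ⊓ A) ⊑ (B ⊔ E): entailed.

Yes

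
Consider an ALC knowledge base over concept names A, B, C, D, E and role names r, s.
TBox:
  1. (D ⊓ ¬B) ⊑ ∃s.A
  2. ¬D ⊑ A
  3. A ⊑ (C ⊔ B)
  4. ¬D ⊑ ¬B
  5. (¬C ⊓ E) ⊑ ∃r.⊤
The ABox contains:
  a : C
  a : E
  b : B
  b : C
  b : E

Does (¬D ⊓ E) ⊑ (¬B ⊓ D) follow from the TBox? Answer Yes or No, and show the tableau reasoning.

No

1. (¬D ⊓ E) ⊑ (¬B ⊓ D)  ⇔  ((¬D ⊓ E) ⊓ (B ⊔ ¬D)) unsat w.r.t. T
   apply at x₀: ¬D⊑A; ¬D⊑¬B
   open: L(x₀) ⊇ {A, C, E, ¬B, ¬D}
2. Hence (¬D ⊓ E) ⊑ (¬B ⊓ D): not entailed.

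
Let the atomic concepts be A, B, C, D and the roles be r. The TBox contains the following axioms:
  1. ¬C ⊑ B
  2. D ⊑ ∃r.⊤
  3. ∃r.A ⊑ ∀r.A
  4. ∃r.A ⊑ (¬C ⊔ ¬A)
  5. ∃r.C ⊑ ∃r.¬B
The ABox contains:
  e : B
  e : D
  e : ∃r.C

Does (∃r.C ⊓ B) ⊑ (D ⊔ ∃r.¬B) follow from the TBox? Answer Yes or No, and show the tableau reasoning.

Yes

1. (∃r.C ⊓ B) ⊑ (D ⊔ ∃r.¬B)  ⇔  ((∃r.C ⊓ B) ⊓ (¬D ⊓ ∀r.B)) unsat w.r.t. T
   all branches close; clash {B, ¬B} at an ∃-successor
2. Hence (∃r.C ⊓ B) ⊑ (D ⊔ ∃r.¬B): entailed.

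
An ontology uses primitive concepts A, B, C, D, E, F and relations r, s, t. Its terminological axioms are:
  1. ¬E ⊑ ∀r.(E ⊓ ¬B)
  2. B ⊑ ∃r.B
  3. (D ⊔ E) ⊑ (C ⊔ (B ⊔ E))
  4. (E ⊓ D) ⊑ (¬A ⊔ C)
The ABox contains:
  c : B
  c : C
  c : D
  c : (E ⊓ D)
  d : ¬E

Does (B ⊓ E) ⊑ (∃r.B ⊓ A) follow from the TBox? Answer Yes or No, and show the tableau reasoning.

1. (B ⊓ E) ⊑ (∃r.B ⊓ A)  ⇔  ((B ⊓ E) ⊓ (∀r.¬B ⊔ ¬A)) unsat w.r.t. T
   apply at x₀: B⊑∃r.B
   open: L(x₀) ⊇ {B, C, E, ¬A, ¬D, …} (+ ∃-successors)
2. Hence (B ⊓ E) ⊑ (∃r.B ⊓ A): not entailed.

No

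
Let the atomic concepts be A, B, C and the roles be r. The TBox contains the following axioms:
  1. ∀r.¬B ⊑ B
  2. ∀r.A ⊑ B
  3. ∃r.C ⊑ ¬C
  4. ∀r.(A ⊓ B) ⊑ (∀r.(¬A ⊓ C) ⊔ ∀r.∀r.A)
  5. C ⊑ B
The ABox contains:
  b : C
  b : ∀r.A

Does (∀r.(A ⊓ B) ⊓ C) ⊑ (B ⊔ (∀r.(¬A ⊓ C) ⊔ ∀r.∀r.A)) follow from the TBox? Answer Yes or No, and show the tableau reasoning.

1. (∀r.(A ⊓ B) ⊓ C) ⊑ (B ⊔ (∀r.(¬A ⊓ C) ⊔ ∀r.∀r.A))  ⇔  ((∀r.(A ⊓ B) ⊓ C) ⊓ (¬B ⊓ (∃r.(A ⊔ ¬C) ⊓ ∃r.∃r.¬A))) unsat w.r.t. T
   all branches close; clash {B, ¬B} at x₀
2. Hence (∀r.(A ⊓ B) ⊓ C) ⊑ (B ⊔ (∀r.(¬A ⊓ C) ⊔ ∀r.∀r.A)): entailed.

Yes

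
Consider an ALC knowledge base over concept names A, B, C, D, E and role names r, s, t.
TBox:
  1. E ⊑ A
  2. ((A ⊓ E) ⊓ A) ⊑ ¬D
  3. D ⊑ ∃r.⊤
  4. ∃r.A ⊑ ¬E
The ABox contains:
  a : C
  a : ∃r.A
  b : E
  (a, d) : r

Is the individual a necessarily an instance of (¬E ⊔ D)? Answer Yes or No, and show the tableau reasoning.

1. a : (¬E ⊔ D)?  L(a) = {C, ∃r.A} ∪ {(E ⊓ ¬D)}
   clash {E, ¬E} at a — a ∈ (¬E ⊔ D)
2. Hence a : (¬E ⊔ D): entailed.

Yes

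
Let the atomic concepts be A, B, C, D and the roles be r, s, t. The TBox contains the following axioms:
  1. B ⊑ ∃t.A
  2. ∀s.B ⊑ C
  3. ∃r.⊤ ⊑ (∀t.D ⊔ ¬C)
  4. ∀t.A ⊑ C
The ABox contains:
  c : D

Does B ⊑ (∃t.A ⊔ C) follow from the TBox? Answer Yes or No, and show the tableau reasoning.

Yes

1. B ⊑ (∃t.A ⊔ C)  ⇔  (B ⊓ (∀t.¬A ⊓ ¬C)) unsat w.r.t. T
   all branches close; clash {C, ¬C} at x₀
2. Hence B ⊑ (∃t.A ⊔ C): entailed.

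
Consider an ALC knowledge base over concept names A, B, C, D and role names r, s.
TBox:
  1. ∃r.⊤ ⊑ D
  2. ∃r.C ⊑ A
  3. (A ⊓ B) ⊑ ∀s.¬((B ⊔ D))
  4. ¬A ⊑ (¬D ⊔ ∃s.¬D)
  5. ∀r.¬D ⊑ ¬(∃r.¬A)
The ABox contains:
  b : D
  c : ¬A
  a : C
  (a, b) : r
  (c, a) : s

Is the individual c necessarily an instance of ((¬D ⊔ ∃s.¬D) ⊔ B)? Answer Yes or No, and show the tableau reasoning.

1. c : ((¬D ⊔ ∃s.¬D) ⊔ B)?  L(c) = {¬A} ∪ {((D ⊓ ∀s.D) ⊓ ¬B)}
   clash {A, ¬A} at c — c ∈ ((¬D ⊔ ∃s.¬D) ⊔ B)
2. Hence c : ((¬D ⊔ ∃s.¬D) ⊔ B): entailed.

Yes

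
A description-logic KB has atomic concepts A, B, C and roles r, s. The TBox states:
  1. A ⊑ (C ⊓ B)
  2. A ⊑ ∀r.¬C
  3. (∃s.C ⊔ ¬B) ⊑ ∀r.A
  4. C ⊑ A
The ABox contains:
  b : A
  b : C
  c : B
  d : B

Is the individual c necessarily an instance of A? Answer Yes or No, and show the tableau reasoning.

1. c : A?  L(c) = {B} ∪ {¬A}
   open: L(c) ⊇ {B, ¬A, ¬C, ∀s.¬C} — c ∉ A possible
2. Hence c : A: not entailed.

No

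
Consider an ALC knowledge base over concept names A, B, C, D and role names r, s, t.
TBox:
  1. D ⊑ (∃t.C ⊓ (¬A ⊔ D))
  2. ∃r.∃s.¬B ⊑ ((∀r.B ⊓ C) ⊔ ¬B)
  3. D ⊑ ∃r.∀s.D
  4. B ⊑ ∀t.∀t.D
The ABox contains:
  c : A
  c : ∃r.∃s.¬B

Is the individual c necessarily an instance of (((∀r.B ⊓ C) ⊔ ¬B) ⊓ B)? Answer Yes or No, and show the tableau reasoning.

1. c : (((∀r.B ⊓ C) ⊔ ¬B) ⊓ B)?  L(c) = {A, ∃r.∃s.¬B} ∪ {(((∃r.¬B ⊔ ¬C) ⊓ B) ⊔ ¬B)}
   apply at c: ∃r.∃s.¬B⊑((∀r.B ⊓ C) ⊔ ¬B)
   open: L(c) ⊇ {A, ¬B, ¬D, ∃r.∃s.¬B} (+ ∃-successors) — c ∉ (((∀r.B ⊓ C) ⊔ ¬B) ⊓ B) possible
2. Hence c : (((∀r.B ⊓ C) ⊔ ¬B) ⊓ B): not entailed.

No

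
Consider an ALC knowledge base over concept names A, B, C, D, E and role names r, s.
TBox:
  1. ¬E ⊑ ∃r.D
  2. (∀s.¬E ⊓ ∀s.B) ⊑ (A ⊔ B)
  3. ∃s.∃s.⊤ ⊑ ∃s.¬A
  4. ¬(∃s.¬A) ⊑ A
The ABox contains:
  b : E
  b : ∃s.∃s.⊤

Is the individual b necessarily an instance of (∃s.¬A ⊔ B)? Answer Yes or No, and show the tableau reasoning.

Yes

1. b : (∃s.¬A ⊔ B)?  L(b) = {E, ∃s.∃s.⊤} ∪ {(∀s.A ⊓ ¬B)}
   clash {B, ¬B} at b — b ∈ (∃s.¬A ⊔ B)
2. Hence b : (∃s.¬A ⊔ B): entailed.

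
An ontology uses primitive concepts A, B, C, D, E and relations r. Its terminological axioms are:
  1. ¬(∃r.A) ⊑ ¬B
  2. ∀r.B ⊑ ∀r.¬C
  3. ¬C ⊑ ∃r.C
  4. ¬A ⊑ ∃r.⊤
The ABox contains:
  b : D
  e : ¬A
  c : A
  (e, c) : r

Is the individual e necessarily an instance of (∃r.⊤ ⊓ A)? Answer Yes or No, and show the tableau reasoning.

1. e : (∃r.⊤ ⊓ A)?  L(e) = {¬A} ∪ {(∀r.⊥ ⊔ ¬A)}
   apply at e: ¬A⊑∃r.⊤
   open: L(e) ⊇ {C, ¬A, ∃r.A, ∃r.¬B, ∃r.⊤} (+ ∃-successors) — e ∉ (∃r.⊤ ⊓ A) possible
2. Hence e : (∃r.⊤ ⊓ A): not entailed.

No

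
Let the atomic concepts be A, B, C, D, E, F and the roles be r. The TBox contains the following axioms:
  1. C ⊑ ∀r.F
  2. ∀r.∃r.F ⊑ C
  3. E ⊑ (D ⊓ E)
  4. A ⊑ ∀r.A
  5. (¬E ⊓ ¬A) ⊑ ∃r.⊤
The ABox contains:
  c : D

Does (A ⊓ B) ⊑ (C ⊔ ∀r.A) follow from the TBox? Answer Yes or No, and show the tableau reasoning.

Yes

1. (A ⊓ B) ⊑ (C ⊔ ∀r.A)  ⇔  ((A ⊓ B) ⊓ (¬C ⊓ ∃r.¬A)) unsat w.r.t. T
   all branches close; clash {C, ¬C} at x₀
2. Hence (A ⊓ B) ⊑ (C ⊔ ∀r.A): entailed.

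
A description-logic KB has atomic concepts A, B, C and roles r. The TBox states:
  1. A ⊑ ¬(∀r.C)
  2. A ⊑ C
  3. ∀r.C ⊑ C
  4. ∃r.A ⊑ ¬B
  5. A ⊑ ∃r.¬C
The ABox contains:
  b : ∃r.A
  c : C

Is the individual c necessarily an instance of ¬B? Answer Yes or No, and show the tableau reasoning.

1. c : ¬B?  L(c) = {C} ∪ {B}
   open: L(c) ⊇ {B, C, ¬A, ∀r.¬A} — c ∉ ¬B possible
2. Hence c : ¬B: not entailed.

No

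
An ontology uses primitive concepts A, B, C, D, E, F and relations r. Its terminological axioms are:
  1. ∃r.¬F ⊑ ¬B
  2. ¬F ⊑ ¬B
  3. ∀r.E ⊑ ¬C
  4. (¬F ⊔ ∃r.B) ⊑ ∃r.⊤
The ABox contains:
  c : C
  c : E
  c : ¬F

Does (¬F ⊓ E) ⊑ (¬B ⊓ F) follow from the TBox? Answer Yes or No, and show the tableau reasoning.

1. (¬F ⊓ E) ⊑ (¬B ⊓ F)  ⇔  ((¬F ⊓ E) ⊓ (B ⊔ ¬F)) unsat w.r.t. T
   apply at x₀: ¬F⊑¬B
   open: L(x₀) ⊇ {E, ¬B, ¬F, ∃r.¬E, ∃r.⊤} (+ ∃-successors)
2. Hence (¬F ⊓ E) ⊑ (¬B ⊓ F): not entailed.

No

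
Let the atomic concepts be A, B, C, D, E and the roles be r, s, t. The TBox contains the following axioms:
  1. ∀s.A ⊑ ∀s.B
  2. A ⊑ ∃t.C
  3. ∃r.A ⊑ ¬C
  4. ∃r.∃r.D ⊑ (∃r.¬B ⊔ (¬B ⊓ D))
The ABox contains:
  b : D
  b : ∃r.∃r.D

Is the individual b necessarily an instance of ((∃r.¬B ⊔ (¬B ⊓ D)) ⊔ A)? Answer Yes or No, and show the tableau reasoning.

1. b : ((∃r.¬B ⊔ (¬B ⊓ D)) ⊔ A)?  L(b) = {D, ∃r.∃r.D} ∪ {((∀r.B ⊓ (B ⊔ ¬D)) ⊓ ¬A)}
   clash {D, ¬D} at b — b ∈ ((∃r.¬B ⊔ (¬B ⊓ D)) ⊔ A)
2. Hence b : ((∃r.¬B ⊔ (¬B ⊓ D)) ⊔ A): entailed.

Yes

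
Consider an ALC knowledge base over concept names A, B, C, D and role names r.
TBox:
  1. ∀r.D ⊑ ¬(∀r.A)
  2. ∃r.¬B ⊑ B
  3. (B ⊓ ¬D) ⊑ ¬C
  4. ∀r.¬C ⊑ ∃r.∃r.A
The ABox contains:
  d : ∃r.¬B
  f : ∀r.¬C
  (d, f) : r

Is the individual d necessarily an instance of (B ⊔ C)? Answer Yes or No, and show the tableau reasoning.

1. d : (B ⊔ C)?  L(d) = {∃r.¬B} ∪ {(¬B ⊓ ¬C)}
   clash {B, ¬B} at d — d ∈ (B ⊔ C)
2. Hence d : (B ⊔ C): entailed.

Yes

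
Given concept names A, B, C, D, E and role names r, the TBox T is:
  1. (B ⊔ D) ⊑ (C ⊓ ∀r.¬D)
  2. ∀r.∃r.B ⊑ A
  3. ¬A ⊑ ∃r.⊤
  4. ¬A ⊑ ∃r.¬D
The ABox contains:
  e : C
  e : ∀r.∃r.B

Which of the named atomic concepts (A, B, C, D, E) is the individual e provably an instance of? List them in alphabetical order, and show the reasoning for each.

1. e : A?  L(e) = {C, ∀r.∃r.B} ∪ {¬A}
   clash {A, ¬A} at e — e ∈ A
2. e : B?  L(e) = {C, ∀r.∃r.B} ∪ {¬B}
   apply at e: ∀r.∃r.B⊑A
   open: L(e) ⊇ {A, C, ¬B, ¬D, ∀r.∃r.B} — e ∉ B possible
3. e : C?  L(e) = {C, ∀r.∃r.B} ∪ {¬C}
   clash {C, ¬C} at e — e ∈ C
4. e : D?  L(e) = {C, ∀r.∃r.B} ∪ {¬D}
   apply at e: ∀r.∃r.B⊑A
   open: L(e) ⊇ {A, C, ¬B, ¬D, ∀r.∃r.B} — e ∉ D possible
5. e : E?  L(e) = {C, ∀r.∃r.B} ∪ {¬E}
   apply at e: ∀r.∃r.B⊑A
   open: L(e) ⊇ {A, C, ¬B, ¬D, ¬E, …} — e ∉ E possible
6. Entailed for e: {A, C}

{A, C}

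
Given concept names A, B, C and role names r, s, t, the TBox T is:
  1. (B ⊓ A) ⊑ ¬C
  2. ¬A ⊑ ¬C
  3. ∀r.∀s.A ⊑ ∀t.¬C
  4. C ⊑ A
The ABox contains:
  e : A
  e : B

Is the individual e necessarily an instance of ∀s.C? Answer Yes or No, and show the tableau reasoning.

No

1. e : ∀s.C?  L(e) = {A, B} ∪ {∃s.¬C}
   open: L(e) ⊇ {A, B, ¬C, ∃r.∃s.¬A, ∃s.¬C} (+ ∃-successors) — e ∉ ∀s.C possible
2. Hence e : ∀s.C: not entailed.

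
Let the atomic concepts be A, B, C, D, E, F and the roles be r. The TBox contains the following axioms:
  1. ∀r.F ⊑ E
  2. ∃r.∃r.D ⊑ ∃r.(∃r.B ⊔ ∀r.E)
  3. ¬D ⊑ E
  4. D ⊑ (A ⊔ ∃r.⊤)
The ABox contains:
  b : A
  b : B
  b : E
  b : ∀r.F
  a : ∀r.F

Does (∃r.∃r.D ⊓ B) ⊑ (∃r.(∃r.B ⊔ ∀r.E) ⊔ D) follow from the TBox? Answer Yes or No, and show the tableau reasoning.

1. (∃r.∃r.D ⊓ B) ⊑ (∃r.(∃r.B ⊔ ∀r.E) ⊔ D)  ⇔  ((∃r.∃r.D ⊓ B) ⊓ (∀r.(∀r.¬B ⊓ ∃r.¬E) ⊓ ¬D)) unsat w.r.t. T
   all branches close; clash {E, ¬E} at an ∃-successor
2. Hence (∃r.∃r.D ⊓ B) ⊑ (∃r.(∃r.B ⊔ ∀r.E) ⊔ D): entailed.

Yes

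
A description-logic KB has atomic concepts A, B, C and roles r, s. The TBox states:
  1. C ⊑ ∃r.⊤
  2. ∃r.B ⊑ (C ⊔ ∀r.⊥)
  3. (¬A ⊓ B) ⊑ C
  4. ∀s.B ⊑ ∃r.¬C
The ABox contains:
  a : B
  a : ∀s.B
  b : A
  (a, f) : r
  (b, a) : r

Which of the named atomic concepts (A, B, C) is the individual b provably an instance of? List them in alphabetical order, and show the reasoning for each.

{A, C}

1. b : A?  L(b) = {A} ∪ {¬A}
   clash {A, ¬A} at b — b ∈ A
2. b : B?  L(b) = {A} ∪ {¬B}
   open: L(b) ⊇ {A, C, ¬B, ∃r.⊤, ∃s.¬B} (+ ∃-successors) — b ∉ B possible
3. b : C?  L(b) = {A} ∪ {¬C}
   clash {C, ¬C} at b — b ∈ C
4. Entailed for b: {A, C}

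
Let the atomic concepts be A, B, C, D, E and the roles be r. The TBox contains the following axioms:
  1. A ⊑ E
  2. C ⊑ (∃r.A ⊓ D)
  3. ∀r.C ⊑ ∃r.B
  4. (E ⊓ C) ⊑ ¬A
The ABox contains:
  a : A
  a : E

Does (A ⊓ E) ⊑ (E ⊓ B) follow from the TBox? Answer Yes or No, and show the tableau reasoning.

1. (A ⊓ E) ⊑ (E ⊓ B)  ⇔  ((A ⊓ E) ⊓ (¬E ⊔ ¬B)) unsat w.r.t. T
   open: L(x₀) ⊇ {A, E, ¬B, ¬C, ∃r.¬C} (+ ∃-successors)
2. Hence (A ⊓ E) ⊑ (E ⊓ B): not entailed.

No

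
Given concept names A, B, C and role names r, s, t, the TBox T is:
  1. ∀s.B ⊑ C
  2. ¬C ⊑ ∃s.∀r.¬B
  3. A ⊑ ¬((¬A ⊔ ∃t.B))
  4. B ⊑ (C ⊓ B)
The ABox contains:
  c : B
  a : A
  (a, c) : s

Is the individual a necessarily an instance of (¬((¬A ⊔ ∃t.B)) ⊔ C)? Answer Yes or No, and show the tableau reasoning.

Yes

1. a : (¬((¬A ⊔ ∃t.B)) ⊔ C)?  L(a) = {A} ∪ {((¬A ⊔ ∃t.B) ⊓ ¬C)}
   clash {C, ¬C} at a — a ∈ (¬((¬A ⊔ ∃t.B)) ⊔ C)
2. Hence a : (¬((¬A ⊔ ∃t.B)) ⊔ C): entailed.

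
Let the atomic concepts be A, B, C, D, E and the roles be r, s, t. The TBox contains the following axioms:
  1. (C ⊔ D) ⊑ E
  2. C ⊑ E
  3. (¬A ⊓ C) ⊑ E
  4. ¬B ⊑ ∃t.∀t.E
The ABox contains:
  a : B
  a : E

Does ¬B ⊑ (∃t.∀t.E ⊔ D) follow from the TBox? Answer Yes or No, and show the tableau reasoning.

Yes

1. ¬B ⊑ (∃t.∀t.E ⊔ D)  ⇔  (¬B ⊓ (∀t.∃t.¬E ⊓ ¬D)) unsat w.r.t. T
   all branches close; clash {E, ¬E} at an ∃-successor
2. Hence ¬B ⊑ (∃t.∀t.E ⊔ D): entailed.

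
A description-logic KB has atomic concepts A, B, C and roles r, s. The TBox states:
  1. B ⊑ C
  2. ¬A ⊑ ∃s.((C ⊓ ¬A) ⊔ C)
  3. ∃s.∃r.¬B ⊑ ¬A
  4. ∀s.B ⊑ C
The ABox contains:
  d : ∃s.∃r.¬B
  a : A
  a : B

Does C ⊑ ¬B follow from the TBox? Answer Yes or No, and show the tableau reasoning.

1. C ⊑ ¬B  ⇔  (C ⊓ B) unsat w.r.t. T
   open: L(x₀) ⊇ {A, B, C, ∀s.∀r.B}
2. Hence C ⊑ ¬B: not entailed.

No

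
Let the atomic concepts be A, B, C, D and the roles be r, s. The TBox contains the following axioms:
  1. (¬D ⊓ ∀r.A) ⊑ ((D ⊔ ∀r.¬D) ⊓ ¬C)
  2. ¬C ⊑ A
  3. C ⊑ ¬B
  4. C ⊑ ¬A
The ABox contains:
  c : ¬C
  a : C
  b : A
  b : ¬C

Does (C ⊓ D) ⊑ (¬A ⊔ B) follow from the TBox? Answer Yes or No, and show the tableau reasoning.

Yes

1. (C ⊓ D) ⊑ (¬A ⊔ B)  ⇔  ((C ⊓ D) ⊓ (A ⊓ ¬B)) unsat w.r.t. T
   all branches close; clash {A, ¬A} at x₀
2. Hence (C ⊓ D) ⊑ (¬A ⊔ B): entailed.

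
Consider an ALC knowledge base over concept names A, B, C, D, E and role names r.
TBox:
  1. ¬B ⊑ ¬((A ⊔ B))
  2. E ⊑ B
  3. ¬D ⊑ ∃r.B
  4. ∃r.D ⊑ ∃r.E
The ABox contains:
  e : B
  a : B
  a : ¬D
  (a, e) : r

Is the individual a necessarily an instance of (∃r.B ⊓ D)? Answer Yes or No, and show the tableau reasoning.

1. a : (∃r.B ⊓ D)?  L(a) = {B, ¬D} ∪ {(∀r.¬B ⊔ ¬D)}
   apply at a: ¬D⊑∃r.B
   open: L(a) ⊇ {B, ¬D, ∀r.¬D, ∃r.B} (+ ∃-successors) — a ∉ (∃r.B ⊓ D) possible
2. Hence a : (∃r.B ⊓ D): not entailed.

No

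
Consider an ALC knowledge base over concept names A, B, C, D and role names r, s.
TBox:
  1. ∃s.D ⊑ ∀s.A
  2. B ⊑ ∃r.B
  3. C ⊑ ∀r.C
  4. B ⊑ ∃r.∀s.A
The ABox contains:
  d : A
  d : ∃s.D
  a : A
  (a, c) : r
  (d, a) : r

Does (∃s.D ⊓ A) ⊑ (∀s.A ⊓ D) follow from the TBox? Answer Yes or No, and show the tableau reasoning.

No

1. (∃s.D ⊓ A) ⊑ (∀s.A ⊓ D)  ⇔  ((∃s.D ⊓ A) ⊓ (∃s.¬A ⊔ ¬D)) unsat w.r.t. T
   apply at x₀: ∃s.D⊑∀s.A
   open: L(x₀) ⊇ {A, ¬B, ¬C, ¬D, ∀s.A, …} (+ ∃-successors)
2. Hence (∃s.D ⊓ A) ⊑ (∀s.A ⊓ D): not entailed.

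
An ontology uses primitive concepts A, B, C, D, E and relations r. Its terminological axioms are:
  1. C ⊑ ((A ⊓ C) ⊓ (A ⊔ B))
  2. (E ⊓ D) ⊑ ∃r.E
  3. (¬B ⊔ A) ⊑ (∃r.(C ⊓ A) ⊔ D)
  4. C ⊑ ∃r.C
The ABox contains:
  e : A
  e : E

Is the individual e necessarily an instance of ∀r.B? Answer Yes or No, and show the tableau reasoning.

1. e : ∀r.B?  L(e) = {A, E} ∪ {∃r.¬B}
   open: L(e) ⊇ {A, E, ¬C, ¬D, ∃r.(C ⊓ A), …} (+ ∃-successors) — e ∉ ∀r.B possible
2. Hence e : ∀r.B: not entailed.

No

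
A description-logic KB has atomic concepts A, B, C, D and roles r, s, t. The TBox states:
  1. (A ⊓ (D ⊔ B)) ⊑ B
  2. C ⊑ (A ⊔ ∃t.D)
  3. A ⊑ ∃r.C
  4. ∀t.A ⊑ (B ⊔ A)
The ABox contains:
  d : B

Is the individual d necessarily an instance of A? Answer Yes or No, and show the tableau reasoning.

No

1. d : A?  L(d) = {B} ∪ {¬A}
   open: L(d) ⊇ {B, ¬A, ¬C, ∃t.¬A} (+ ∃-successors) — d ∉ A possible
2. Hence d : A: not entailed.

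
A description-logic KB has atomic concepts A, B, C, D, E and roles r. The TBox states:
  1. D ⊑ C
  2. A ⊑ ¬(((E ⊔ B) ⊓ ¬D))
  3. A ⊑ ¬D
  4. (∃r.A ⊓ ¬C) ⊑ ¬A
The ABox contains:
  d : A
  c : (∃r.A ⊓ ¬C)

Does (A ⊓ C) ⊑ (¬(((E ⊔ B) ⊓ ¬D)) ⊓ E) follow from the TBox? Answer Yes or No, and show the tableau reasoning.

1. (A ⊓ C) ⊑ (¬(((E ⊔ B) ⊓ ¬D)) ⊓ E)  ⇔  ((A ⊓ C) ⊓ (((E ⊔ B) ⊓ ¬D) ⊔ ¬E)) unsat w.r.t. T
   apply at x₀: A⊑¬(((E ⊔ B) ⊓ ¬D)); A⊑¬D
   open: L(x₀) ⊇ {A, C, ¬B, ¬D, ¬E}
2. Hence (A ⊓ C) ⊑ (¬(((E ⊔ B) ⊓ ¬D)) ⊓ E): not entailed.

No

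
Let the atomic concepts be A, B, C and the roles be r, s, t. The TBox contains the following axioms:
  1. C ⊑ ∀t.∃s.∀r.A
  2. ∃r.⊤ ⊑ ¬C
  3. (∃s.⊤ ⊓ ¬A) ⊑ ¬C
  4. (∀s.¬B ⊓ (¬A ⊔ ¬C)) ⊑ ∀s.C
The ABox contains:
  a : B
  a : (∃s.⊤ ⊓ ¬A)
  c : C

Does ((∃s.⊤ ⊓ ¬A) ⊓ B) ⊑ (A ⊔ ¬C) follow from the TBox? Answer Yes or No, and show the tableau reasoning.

1. ((∃s.⊤ ⊓ ¬A) ⊓ B) ⊑ (A ⊔ ¬C)  ⇔  (((∃s.⊤ ⊓ ¬A) ⊓ B) ⊓ (¬A ⊓ C)) unsat w.r.t. T
   all branches close; clash {C, ¬C} at x₀
2. Hence ((∃s.⊤ ⊓ ¬A) ⊓ B) ⊑ (A ⊔ ¬C): entailed.

Yes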